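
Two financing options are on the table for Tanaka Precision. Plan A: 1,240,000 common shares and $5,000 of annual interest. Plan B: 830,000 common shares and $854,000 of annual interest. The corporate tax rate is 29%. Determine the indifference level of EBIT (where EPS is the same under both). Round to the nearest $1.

Set EPS_A = EPS_B: (EBIT − $5,000)(1 − 0.29) ÷ 1,240,000 = (EBIT − $854,000)(1 − 0.29) ÷ 830,000.
The (1 − t) factor cancels: (EBIT − 5,000) × 830,000 = (EBIT − 854,000) × 1,240,000.
EBIT × (1,240,000 − 830,000) = 854,000 × 1,240,000 − 5,000 × 830,000 = 1,054,810,000,000, so EBIT = 1,054,810,000,000 ÷ 410,000 = 2,572,707.32.

$2,572,707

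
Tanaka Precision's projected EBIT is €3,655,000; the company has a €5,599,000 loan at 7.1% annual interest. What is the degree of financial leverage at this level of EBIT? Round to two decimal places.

1.12

Interest = €397,529.00.
Degree of financial leverage = EBIT / (EBIT − interest) = €3,655,000 / €3,257,471.00 = 1.1220.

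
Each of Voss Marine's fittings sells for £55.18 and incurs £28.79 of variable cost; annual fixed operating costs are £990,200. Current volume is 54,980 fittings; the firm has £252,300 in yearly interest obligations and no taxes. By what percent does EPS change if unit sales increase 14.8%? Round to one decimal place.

Total contribution margin = 54,980 × £26.39 = £1,450,922.20.
EBIT = £1,450,922.20 − £990,200 = £460,722.20.
After interest of £252,300.00, pre-tax earnings = £208,422.20.
DCL = total CM / (EBIT − I) = £1,450,922.20 / £208,422.20 = 6.9615.
%ΔEPS = DCL × %ΔSales = 6.9615 × +14.8% = +103.0%.

+103.0%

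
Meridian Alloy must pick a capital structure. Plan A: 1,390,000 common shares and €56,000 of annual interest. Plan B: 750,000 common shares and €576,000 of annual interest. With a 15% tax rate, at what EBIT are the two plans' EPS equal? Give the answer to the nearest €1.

At indifference, (EBIT − 56,000)(1 − t)/1,390,000 = (EBIT − 576,000)(1 − t)/750,000.
Cancelling (1 − t) and cross-multiplying: 750,000·(EBIT − 56,000) = 1,390,000·(EBIT − 576,000).
EBIT × (1,390,000 − 750,000) = 576,000 × 1,390,000 − 56,000 × 750,000 = 758,640,000,000, so EBIT = 758,640,000,000 ÷ 640,000 = 1,185,375.00.

€1,185,375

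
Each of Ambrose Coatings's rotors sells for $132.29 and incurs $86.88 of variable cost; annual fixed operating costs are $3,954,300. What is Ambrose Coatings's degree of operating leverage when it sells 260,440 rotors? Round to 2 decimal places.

Total contribution margin = 260,440 × $45.41 = $11,826,580.40.
Operating income = contribution − fixed costs = $11,826,580.40 − $3,954,300 = $7,872,280.40.
So DOL = total CM / EBIT = $11,826,580.40 / $7,872,280.40 = 1.5023.

1.50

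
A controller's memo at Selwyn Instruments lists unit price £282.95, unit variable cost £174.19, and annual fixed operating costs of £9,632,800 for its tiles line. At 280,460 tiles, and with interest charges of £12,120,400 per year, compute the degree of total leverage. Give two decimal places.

At 280,460 units, contribution = 280,460 × £108.76 = £30,502,829.60.
Subtracting fixed costs: EBIT = £30,502,829.60 − £9,632,800 = £20,870,029.60. Interest = £12,120,400.00, so EBIT − I = £8,749,629.60.
DCL = contribution ÷ (EBIT − I) = £30,502,829.60 ÷ £8,749,629.60 = 3.4862.

3.49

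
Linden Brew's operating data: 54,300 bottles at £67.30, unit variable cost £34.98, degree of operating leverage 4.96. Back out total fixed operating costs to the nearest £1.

Contribution at this volume is 54,300 × £32.32 = £1,754,976.00.
Since DOL = CM ÷ EBIT, EBIT = £1,754,976.00 ÷ 4.96 = £353,825.81.
And FC = contribution − EBIT = £1,754,976.00 − £353,825.81 = £1,401,150.

£1,401,150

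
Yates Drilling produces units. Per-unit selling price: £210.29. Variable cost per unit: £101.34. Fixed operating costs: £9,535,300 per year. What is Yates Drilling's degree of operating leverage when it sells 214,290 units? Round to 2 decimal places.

1.69

Contribution at this volume is 214,290 × £108.95 = £23,346,895.50.
Subtracting fixed costs: EBIT = £23,346,895.50 − £9,535,300 = £13,811,595.50.
DOL = contribution ÷ EBIT = £23,346,895.50 ÷ £13,811,595.50 = 1.6904.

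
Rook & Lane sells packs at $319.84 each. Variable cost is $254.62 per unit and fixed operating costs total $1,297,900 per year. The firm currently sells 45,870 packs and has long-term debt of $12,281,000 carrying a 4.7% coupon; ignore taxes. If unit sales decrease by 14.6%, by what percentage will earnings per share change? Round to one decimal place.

-39.1%

Contribution at this volume is 45,870 × $65.22 = $2,991,641.40.
Operating income = contribution − fixed costs = $2,991,641.40 − $1,297,900 = $1,693,741.40.
After interest of $577,207.00, pre-tax earnings = $1,116,534.40.
Degree of combined leverage = contribution ÷ (EBIT − I) = $2,991,641.40 ÷ $1,116,534.40 = 2.6794.
%ΔEPS = DCL × %ΔSales = 2.6794 × -14.6% = -39.1%.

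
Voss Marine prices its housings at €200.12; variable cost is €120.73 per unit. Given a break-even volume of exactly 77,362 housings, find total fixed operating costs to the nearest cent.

€6,141,769.18

Contribution margin per unit = €200.12 − €120.73 = €79.39.
Since BE = FC / CM, FC = 77,362 × €79.39 = €6,141,769.18.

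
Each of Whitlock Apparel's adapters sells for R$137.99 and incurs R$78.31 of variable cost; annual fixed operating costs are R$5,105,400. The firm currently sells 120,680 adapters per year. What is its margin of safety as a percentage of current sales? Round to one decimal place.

29.1%

Contribution margin per unit = R$137.99 − R$78.31 = R$59.68. Break-even units = R$5,105,400 ÷ R$59.68 = 85,546.25; break-even revenue = 85,546.25 × R$137.99 = R$11,804,526.58.
Actual sales revenue = 120,680 × R$137.99 = R$16,652,633.20.
Margin of safety = (R$16,652,633.20 − R$11,804,526.58) ÷ R$16,652,633.20 = 29.1%.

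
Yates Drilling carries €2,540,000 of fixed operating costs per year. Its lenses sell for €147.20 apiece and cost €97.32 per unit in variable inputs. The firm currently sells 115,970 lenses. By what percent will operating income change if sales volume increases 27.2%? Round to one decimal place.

At 115,970 units, contribution = 115,970 × €49.88 = €5,784,583.60.
Operating income = contribution − fixed costs = €5,784,583.60 − €2,540,000 = €3,244,583.60.
Degree of operating leverage = €5,784,583.60 / €3,244,583.60 = 1.7828.
Operating income changes by 1.7828 × +27.2% = +48.5%.

+48.5%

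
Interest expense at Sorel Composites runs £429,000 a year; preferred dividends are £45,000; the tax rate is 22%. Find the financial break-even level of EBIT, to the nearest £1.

£486,692

Grossing the preferred dividend up to pre-tax terms: £45,000 / (1 − 0.22) = £57,692.31.
Financial break-even EBIT = interest + D_p ÷ (1 − t) = £429,000 + £57,692.31 = £486,692.31.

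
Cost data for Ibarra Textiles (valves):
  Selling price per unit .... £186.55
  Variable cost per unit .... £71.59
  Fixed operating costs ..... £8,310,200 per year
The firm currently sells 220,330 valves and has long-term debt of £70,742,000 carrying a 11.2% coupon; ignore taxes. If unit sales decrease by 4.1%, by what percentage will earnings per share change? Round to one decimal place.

Contribution at this volume is 220,330 × £114.96 = £25,329,136.80.
EBIT = £25,329,136.80 − £8,310,200 = £17,018,936.80.
Interest = £7,923,104.00, so EBIT − I = £9,095,832.80.
Degree of combined leverage = contribution ÷ (EBIT − I) = £25,329,136.80 ÷ £9,095,832.80 = 2.7847.
EPS therefore changes by 2.7847 × (-4.1%) = -11.4%.

-11.4%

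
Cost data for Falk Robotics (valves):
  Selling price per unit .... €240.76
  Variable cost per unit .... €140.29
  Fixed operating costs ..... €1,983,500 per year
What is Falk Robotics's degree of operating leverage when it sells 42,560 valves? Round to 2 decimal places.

1.87

Total contribution margin = 42,560 × €100.47 = €4,276,003.20.
Subtracting fixed costs: EBIT = €4,276,003.20 − €1,983,500 = €2,292,503.20.
So DOL = total CM / EBIT = €4,276,003.20 / €2,292,503.20 = 1.8652.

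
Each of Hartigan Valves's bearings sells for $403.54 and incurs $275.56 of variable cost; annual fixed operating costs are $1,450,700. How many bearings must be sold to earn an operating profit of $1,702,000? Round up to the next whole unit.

Contribution margin per unit = $403.54 − $275.56 = $127.98.
Need Q such that Q × $127.98 − $1,450,700 = $1,702,000, i.e. Q = $3,152,700 / $127.98 = 24,634.32 → 24,635.

24,635 bearings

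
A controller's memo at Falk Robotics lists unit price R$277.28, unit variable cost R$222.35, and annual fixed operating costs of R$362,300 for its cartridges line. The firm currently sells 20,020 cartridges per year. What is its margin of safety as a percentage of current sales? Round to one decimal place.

Each unit contributes R$277.28 − R$222.35 = R$54.93. Break-even units = R$362,300 ÷ R$54.93 = 6,595.67; break-even revenue = 6,595.67 × R$277.28 = R$1,828,846.60.
Current sales = 20,020 × R$277.28 = R$5,551,145.60.
Margin of safety = (R$5,551,145.60 − R$1,828,846.60) ÷ R$5,551,145.60 = 67.1%.

67.1%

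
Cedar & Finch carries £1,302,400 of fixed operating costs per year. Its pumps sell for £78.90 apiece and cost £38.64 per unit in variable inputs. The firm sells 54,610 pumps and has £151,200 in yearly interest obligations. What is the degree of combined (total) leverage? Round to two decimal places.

2.95

At 54,610 units, contribution = 54,610 × £40.26 = £2,198,598.60.
Subtracting fixed costs: EBIT = £2,198,598.60 − £1,302,400 = £896,198.60. Interest = £151,200.00.
DOL = £2,198,598.60 ÷ £896,198.60 = 2.4532; DFL = £896,198.60 ÷ £744,998.60 = 1.2030.
Combined leverage = 2.4532 × 1.2030 = 2.9512.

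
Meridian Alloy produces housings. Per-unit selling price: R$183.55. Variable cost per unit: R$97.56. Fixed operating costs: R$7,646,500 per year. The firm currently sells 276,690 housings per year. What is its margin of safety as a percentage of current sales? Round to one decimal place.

Each unit contributes R$183.55 − R$97.56 = R$85.99. Break-even units = R$7,646,500 ÷ R$85.99 = 88,923.13; break-even revenue = 88,923.13 × R$183.55 = R$16,321,840.62.
Current sales = 276,690 × R$183.55 = R$50,786,449.50.
Margin of safety = (R$50,786,449.50 − R$16,321,840.62) ÷ R$50,786,449.50 = 67.9%.

67.9%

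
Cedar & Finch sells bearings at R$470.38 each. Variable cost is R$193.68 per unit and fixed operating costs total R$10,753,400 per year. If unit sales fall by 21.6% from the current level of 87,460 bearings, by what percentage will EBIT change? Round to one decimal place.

At 87,460 units, contribution = 87,460 × R$276.70 = R$24,200,182.00.
EBIT = R$24,200,182.00 − R$10,753,400 = R$13,446,782.00.
DOL = contribution ÷ EBIT = R$24,200,182.00 ÷ R$13,446,782.00 = 1.7997.
%ΔEBIT = DOL × %ΔSales = 1.7997 × -21.6% = -38.9%.

-38.9%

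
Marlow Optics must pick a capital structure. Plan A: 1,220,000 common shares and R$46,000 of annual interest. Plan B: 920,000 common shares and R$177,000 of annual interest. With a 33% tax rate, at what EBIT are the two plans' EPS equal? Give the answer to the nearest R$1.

At indifference, (EBIT − 46,000)(1 − t)/1,220,000 = (EBIT − 177,000)(1 − t)/920,000.
Cancelling (1 − t) and cross-multiplying: 920,000·(EBIT − 46,000) = 1,220,000·(EBIT − 177,000).
EBIT × (1,220,000 − 920,000) = 177,000 × 1,220,000 − 46,000 × 920,000 = 173,620,000,000, so EBIT = 173,620,000,000 ÷ 300,000 = 578,733.33.

R$578,733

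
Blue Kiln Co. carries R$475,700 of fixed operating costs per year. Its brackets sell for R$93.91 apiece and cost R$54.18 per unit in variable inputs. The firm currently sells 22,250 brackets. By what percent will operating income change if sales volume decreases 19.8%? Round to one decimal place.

-42.9%

At 22,250 units, contribution = 22,250 × R$39.73 = R$883,992.50.
EBIT = R$883,992.50 − R$475,700 = R$408,292.50.
Degree of operating leverage = R$883,992.50 / R$408,292.50 = 2.1651.
%ΔEBIT = DOL × %ΔSales = 2.1651 × -19.8% = -42.9%.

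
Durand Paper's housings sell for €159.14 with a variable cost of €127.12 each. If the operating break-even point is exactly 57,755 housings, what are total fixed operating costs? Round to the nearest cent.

€1,849,315.10

Contribution margin per unit = €159.14 − €127.12 = €32.02.
Since BE = FC / CM, FC = 57,755 × €32.02 = €1,849,315.10.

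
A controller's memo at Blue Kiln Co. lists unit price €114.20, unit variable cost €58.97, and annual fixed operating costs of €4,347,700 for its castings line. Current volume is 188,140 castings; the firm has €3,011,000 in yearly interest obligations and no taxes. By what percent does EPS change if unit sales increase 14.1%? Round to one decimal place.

Contribution at this volume is 188,140 × €55.23 = €10,390,972.20.
EBIT = €10,390,972.20 − €4,347,700 = €6,043,272.20.
After interest of €3,011,000.00, pre-tax earnings = €3,032,272.20.
Degree of combined leverage = contribution ÷ (EBIT − I) = €10,390,972.20 ÷ €3,032,272.20 = 3.4268.
%ΔEPS = DCL × %ΔSales = 3.4268 × +14.1% = +48.3%.

+48.3%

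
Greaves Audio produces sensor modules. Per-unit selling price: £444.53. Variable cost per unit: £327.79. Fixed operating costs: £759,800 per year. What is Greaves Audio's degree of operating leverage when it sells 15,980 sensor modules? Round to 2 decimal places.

Total contribution margin = 15,980 × £116.74 = £1,865,505.20.
Subtracting fixed costs: EBIT = £1,865,505.20 − £759,800 = £1,105,705.20.
So DOL = total CM / EBIT = £1,865,505.20 / £1,105,705.20 = 1.6872.

1.69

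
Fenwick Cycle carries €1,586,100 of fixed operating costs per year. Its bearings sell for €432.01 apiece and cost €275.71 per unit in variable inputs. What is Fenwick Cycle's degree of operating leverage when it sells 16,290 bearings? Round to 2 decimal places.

2.65

At 16,290 units, contribution = 16,290 × €156.30 = €2,546,127.00.
Operating income = contribution − fixed costs = €2,546,127.00 − €1,586,100 = €960,027.00.
DOL = contribution ÷ EBIT = €2,546,127.00 ÷ €960,027.00 = 2.6521.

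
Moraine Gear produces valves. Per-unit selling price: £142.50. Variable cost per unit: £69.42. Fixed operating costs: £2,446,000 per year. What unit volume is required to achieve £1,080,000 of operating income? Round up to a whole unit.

48,249 valves

Unit CM = price − variable cost = £142.50 − £69.42 = £73.08.
Required volume = (fixed costs + target profit) ÷ CM = (£2,446,000 + £1,080,000) ÷ £73.08 = 48,248.49, so 48,249 valves.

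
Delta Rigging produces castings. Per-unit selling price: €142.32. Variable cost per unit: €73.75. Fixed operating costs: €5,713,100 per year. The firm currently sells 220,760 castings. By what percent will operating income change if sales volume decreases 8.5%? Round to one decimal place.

-13.7%

At 220,760 units, contribution = 220,760 × €68.57 = €15,137,513.20.
Operating income = contribution − fixed costs = €15,137,513.20 − €5,713,100 = €9,424,413.20.
DOL = contribution ÷ EBIT = €15,137,513.20 ÷ €9,424,413.20 = 1.6062.
So EBIT moves 1.6062 × (-8.5%) = -13.7%.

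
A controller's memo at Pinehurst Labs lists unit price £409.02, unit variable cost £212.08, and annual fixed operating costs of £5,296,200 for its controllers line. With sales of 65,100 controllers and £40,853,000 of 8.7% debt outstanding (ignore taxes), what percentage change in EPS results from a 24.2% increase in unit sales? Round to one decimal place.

+78.1%

Total contribution margin = 65,100 × £196.94 = £12,820,794.00.
EBIT = £12,820,794.00 − £5,296,200 = £7,524,594.00.
Interest = £3,554,211.00, so EBIT − I = £3,970,383.00.
Degree of combined leverage = contribution ÷ (EBIT − I) = £12,820,794.00 ÷ £3,970,383.00 = 3.2291.
%ΔEPS = DCL × %ΔSales = 3.2291 × +24.2% = +78.1%.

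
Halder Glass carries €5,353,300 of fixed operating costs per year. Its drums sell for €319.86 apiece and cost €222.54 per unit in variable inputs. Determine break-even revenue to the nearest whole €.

€17,594,601

Contribution margin per unit = €319.86 − €222.54 = €97.32, a CM ratio of €97.32 ÷ €319.86 = 0.3043.
Break-even revenue = fixed costs × price ÷ CM = €5,353,300 × €319.86 ÷ €97.32 = €17,594,601.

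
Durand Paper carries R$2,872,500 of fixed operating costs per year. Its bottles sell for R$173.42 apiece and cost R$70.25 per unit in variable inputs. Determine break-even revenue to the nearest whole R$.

R$4,828,428

Contribution margin per unit = R$173.42 − R$70.25 = R$103.17, a CM ratio of R$103.17 ÷ R$173.42 = 0.5949.
Break-even revenue = fixed costs × price ÷ CM = R$2,872,500 × R$173.42 ÷ R$103.17 = R$4,828,428.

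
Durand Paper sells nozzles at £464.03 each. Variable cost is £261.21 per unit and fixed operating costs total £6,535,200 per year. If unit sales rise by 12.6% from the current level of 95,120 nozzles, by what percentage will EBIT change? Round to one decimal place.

+19.1%

Contribution at this volume is 95,120 × £202.82 = £19,292,238.40.
Subtracting fixed costs: EBIT = £19,292,238.40 − £6,535,200 = £12,757,038.40.
So DOL = total CM / EBIT = £19,292,238.40 / £12,757,038.40 = 1.5123.
So EBIT moves 1.5123 × (+12.6%) = +19.1%.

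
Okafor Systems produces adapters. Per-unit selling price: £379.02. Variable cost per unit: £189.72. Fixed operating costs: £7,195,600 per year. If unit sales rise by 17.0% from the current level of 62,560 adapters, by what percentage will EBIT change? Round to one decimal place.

+43.3%

Total contribution margin = 62,560 × £189.30 = £11,842,608.00.
EBIT = £11,842,608.00 − £7,195,600 = £4,647,008.00.
DOL = contribution ÷ EBIT = £11,842,608.00 ÷ £4,647,008.00 = 2.5484.
Operating income changes by 2.5484 × +17.0% = +43.3%.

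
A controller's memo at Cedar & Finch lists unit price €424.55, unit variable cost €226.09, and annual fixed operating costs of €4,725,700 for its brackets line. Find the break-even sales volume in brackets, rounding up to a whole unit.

Each unit contributes €424.55 − €226.09 = €198.46.
Break-even volume = fixed costs ÷ CM per unit = €4,725,700 ÷ €198.46 = 23,811.85, so 23,812 brackets.

23,812 brackets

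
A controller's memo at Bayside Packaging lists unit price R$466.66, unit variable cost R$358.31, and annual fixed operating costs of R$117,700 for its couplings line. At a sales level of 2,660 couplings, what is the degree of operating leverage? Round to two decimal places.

1.69

Total contribution margin = 2,660 × R$108.35 = R$288,211.00.
EBIT = R$288,211.00 − R$117,700 = R$170,511.00.
Degree of operating leverage = R$288,211.00 / R$170,511.00 = 1.6903.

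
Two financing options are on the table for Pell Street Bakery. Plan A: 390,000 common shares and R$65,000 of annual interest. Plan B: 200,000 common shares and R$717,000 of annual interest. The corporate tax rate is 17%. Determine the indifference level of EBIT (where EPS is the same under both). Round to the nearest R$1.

R$1,403,316

At indifference, (EBIT − 65,000)(1 − t)/390,000 = (EBIT − 717,000)(1 − t)/200,000.
The (1 − t) factor cancels: (EBIT − 65,000) × 200,000 = (EBIT − 717,000) × 390,000.
EBIT × (390,000 − 200,000) = 717,000 × 390,000 − 65,000 × 200,000 = 266,630,000,000, so EBIT = 266,630,000,000 ÷ 190,000 = 1,403,315.79.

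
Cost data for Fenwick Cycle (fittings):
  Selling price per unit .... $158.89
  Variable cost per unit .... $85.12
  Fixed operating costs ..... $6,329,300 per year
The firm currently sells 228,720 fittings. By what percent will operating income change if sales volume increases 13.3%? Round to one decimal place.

Contribution at this volume is 228,720 × $73.77 = $16,872,674.40.
Operating income = contribution − fixed costs = $16,872,674.40 − $6,329,300 = $10,543,374.40.
Degree of operating leverage = $16,872,674.40 / $10,543,374.40 = 1.6003.
So EBIT moves 1.6003 × (+13.3%) = +21.3%.

+21.3%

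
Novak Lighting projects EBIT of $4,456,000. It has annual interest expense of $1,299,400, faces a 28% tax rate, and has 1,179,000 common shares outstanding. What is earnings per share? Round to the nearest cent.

$1.93

Pre-tax income = $4,456,000 − $1,299,400.00 = $3,156,600.00.
After tax at 28%: net income = $3,156,600.00 × 0.72 = $2,272,752.00.
Per share: $2,272,752.00 / 1,179,000 shares = $1.93.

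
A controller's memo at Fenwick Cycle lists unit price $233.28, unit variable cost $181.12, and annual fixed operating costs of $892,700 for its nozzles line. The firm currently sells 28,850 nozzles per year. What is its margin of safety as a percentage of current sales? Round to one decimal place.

40.7%

Contribution margin per unit = $233.28 − $181.12 = $52.16. Break-even units = $892,700 ÷ $52.16 = 17,114.65; break-even revenue = 17,114.65 × $233.28 = $3,992,504.91.
Current sales = 28,850 × $233.28 = $6,730,128.00.
Margin of safety = ($6,730,128.00 − $3,992,504.91) ÷ $6,730,128.00 = 40.7%.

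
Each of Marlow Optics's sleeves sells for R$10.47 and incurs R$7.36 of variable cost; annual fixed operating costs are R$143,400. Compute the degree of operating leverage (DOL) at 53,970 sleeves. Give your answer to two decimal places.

6.87

Total contribution margin = 53,970 × R$3.11 = R$167,846.70.
EBIT = R$167,846.70 − R$143,400 = R$24,446.70.
Degree of operating leverage = R$167,846.70 / R$24,446.70 = 6.8658.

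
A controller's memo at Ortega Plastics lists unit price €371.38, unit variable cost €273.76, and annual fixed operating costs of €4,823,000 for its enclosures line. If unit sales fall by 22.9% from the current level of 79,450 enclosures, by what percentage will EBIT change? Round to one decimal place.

At 79,450 units, contribution = 79,450 × €97.62 = €7,755,909.00.
Subtracting fixed costs: EBIT = €7,755,909.00 − €4,823,000 = €2,932,909.00.
DOL = contribution ÷ EBIT = €7,755,909.00 ÷ €2,932,909.00 = 2.6444.
Operating income changes by 2.6444 × -22.9% = -60.6%.

-60.6%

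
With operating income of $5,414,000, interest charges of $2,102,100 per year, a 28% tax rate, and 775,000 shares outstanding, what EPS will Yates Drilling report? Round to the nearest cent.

$3.08

Pre-tax income = $5,414,000 − $2,102,100.00 = $3,311,900.00.
After tax at 28%: net income = $3,311,900.00 × 0.72 = $2,384,568.00.
EPS = $2,384,568.00 ÷ 775,000 = $3.08.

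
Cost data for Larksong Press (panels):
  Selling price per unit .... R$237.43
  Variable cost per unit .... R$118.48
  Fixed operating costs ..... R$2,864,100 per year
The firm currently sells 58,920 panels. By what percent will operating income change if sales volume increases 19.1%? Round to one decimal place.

Contribution at this volume is 58,920 × R$118.95 = R$7,008,534.00.
EBIT = R$7,008,534.00 − R$2,864,100 = R$4,144,434.00.
Degree of operating leverage = R$7,008,534.00 / R$4,144,434.00 = 1.6911.
So EBIT moves 1.6911 × (+19.1%) = +32.3%.

+32.3%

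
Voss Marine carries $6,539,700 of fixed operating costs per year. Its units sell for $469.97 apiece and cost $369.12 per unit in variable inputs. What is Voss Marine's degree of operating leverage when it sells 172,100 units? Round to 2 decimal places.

1.60

At 172,100 units, contribution = 172,100 × $100.85 = $17,356,285.00.
EBIT = $17,356,285.00 − $6,539,700 = $10,816,585.00.
Degree of operating leverage = $17,356,285.00 / $10,816,585.00 = 1.6046.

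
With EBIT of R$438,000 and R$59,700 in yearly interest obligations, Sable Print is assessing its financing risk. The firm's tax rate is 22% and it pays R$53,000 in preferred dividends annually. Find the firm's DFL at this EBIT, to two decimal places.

Interest = R$59,700.00.
Pre-tax preferred-dividend burden = R$53,000 ÷ (1 − 0.22) = R$67,948.72.
DFL = EBIT ÷ [EBIT − I − D_p/(1−t)] = R$438,000 ÷ [R$438,000 − R$59,700.00 − R$67,948.72] = R$438,000 ÷ R$310,351.28 = 1.4113.

1.41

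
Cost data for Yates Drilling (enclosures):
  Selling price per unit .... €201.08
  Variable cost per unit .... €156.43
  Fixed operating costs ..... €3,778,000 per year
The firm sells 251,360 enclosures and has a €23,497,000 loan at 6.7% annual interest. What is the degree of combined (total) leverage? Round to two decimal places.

1.91

Contribution at this volume is 251,360 × €44.65 = €11,223,224.00.
Subtracting fixed costs: EBIT = €11,223,224.00 − €3,778,000 = €7,445,224.00. Interest = €1,574,299.00, so EBIT − I = €5,870,925.00.
Degree of total leverage = total CM / (EBIT − interest) = €11,223,224.00 / €5,870,925.00 = 1.9117.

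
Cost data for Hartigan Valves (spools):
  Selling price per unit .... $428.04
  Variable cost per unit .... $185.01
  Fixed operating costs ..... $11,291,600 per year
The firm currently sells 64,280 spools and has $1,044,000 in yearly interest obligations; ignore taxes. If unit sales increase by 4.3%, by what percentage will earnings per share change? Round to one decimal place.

+20.4%

At 64,280 units, contribution = 64,280 × $243.03 = $15,621,968.40.
Operating income = contribution − fixed costs = $15,621,968.40 − $11,291,600 = $4,330,368.40.
Interest = $1,044,000.00, so EBIT − I = $3,286,368.40.
Degree of combined leverage = contribution ÷ (EBIT − I) = $15,621,968.40 ÷ $3,286,368.40 = 4.7536.
%ΔEPS = DCL × %ΔSales = 4.7536 × +4.3% = +20.4%.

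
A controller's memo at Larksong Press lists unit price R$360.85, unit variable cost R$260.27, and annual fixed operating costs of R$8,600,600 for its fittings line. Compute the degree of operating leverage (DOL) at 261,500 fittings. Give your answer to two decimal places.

Total contribution margin = 261,500 × R$100.58 = R$26,301,670.00.
EBIT = R$26,301,670.00 − R$8,600,600 = R$17,701,070.00.
So DOL = total CM / EBIT = R$26,301,670.00 / R$17,701,070.00 = 1.4859.

1.49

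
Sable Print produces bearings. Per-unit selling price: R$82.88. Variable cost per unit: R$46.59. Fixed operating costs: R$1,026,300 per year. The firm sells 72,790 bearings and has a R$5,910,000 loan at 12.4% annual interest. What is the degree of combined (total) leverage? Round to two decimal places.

Contribution at this volume is 72,790 × R$36.29 = R$2,641,549.10.
Operating income = contribution − fixed costs = R$2,641,549.10 − R$1,026,300 = R$1,615,249.10. Interest = R$732,840.00, so EBIT − I = R$882,409.10.
Degree of total leverage = total CM / (EBIT − interest) = R$2,641,549.10 / R$882,409.10 = 2.9936.

2.99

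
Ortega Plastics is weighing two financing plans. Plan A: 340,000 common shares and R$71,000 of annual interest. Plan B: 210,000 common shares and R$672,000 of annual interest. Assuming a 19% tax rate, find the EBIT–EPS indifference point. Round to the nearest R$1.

Set EPS_A = EPS_B: (EBIT − R$71,000)(1 − 0.19) ÷ 340,000 = (EBIT − R$672,000)(1 − 0.19) ÷ 210,000.
Cancelling (1 − t) and cross-multiplying: 210,000·(EBIT − 71,000) = 340,000·(EBIT − 672,000).
EBIT × (340,000 − 210,000) = 672,000 × 340,000 − 71,000 × 210,000 = 213,570,000,000, so EBIT = 213,570,000,000 ÷ 130,000 = 1,642,846.15.

R$1,642,846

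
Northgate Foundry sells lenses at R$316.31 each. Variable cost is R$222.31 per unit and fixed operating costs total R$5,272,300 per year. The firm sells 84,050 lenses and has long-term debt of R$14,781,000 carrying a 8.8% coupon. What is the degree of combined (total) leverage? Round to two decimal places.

5.95

Total contribution margin = 84,050 × R$94.00 = R$7,900,700.00.
Operating income = contribution − fixed costs = R$7,900,700.00 − R$5,272,300 = R$2,628,400.00. Interest = R$1,300,728.00.
DOL = R$7,900,700.00 ÷ R$2,628,400.00 = 3.0059; DFL = R$2,628,400.00 ÷ R$1,327,672.00 = 1.9797.
Combined leverage = 3.0059 × 1.9797 = 5.9508.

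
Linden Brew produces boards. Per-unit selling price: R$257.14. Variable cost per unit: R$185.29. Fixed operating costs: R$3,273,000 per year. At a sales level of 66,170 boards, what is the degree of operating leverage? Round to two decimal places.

3.21

At 66,170 units, contribution = 66,170 × R$71.85 = R$4,754,314.50.
Subtracting fixed costs: EBIT = R$4,754,314.50 − R$3,273,000 = R$1,481,314.50.
So DOL = total CM / EBIT = R$4,754,314.50 / R$1,481,314.50 = 3.2095.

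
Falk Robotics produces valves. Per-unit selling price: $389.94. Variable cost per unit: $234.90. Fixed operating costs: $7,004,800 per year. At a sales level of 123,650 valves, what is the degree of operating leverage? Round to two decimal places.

Contribution at this volume is 123,650 × $155.04 = $19,170,696.00.
Operating income = contribution − fixed costs = $19,170,696.00 − $7,004,800 = $12,165,896.00.
So DOL = total CM / EBIT = $19,170,696.00 / $12,165,896.00 = 1.5758.

1.58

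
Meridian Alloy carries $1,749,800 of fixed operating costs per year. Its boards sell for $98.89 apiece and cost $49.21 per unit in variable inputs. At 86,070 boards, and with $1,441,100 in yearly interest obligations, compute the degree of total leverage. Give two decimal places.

3.94

At 86,070 units, contribution = 86,070 × $49.68 = $4,275,957.60.
EBIT = $4,275,957.60 − $1,749,800 = $2,526,157.60. Interest = $1,441,100.00, so EBIT − I = $1,085,057.60.
DCL = contribution ÷ (EBIT − I) = $4,275,957.60 ÷ $1,085,057.60 = 3.9408.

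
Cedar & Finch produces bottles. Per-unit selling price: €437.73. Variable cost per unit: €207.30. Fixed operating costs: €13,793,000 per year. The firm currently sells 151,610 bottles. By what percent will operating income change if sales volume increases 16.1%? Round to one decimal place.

Total contribution margin = 151,610 × €230.43 = €34,935,492.30.
Operating income = contribution − fixed costs = €34,935,492.30 − €13,793,000 = €21,142,492.30.
Degree of operating leverage = €34,935,492.30 / €21,142,492.30 = 1.6524.
%ΔEBIT = DOL × %ΔSales = 1.6524 × +16.1% = +26.6%.

+26.6%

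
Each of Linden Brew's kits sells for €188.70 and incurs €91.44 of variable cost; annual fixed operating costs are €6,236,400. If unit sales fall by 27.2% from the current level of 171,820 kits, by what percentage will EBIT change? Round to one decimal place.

-43.4%

Contribution at this volume is 171,820 × €97.26 = €16,711,213.20.
Subtracting fixed costs: EBIT = €16,711,213.20 − €6,236,400 = €10,474,813.20.
DOL = contribution ÷ EBIT = €16,711,213.20 ÷ €10,474,813.20 = 1.5954.
%ΔEBIT = DOL × %ΔSales = 1.5954 × -27.2% = -43.4%.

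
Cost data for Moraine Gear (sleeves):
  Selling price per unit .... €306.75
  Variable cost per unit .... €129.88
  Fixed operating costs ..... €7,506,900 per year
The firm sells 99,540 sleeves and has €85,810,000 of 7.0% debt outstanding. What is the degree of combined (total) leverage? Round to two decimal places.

4.30

At 99,540 units, contribution = 99,540 × €176.87 = €17,605,639.80.
Operating income = contribution − fixed costs = €17,605,639.80 − €7,506,900 = €10,098,739.80. Interest = €6,006,700.00.
DOL = €17,605,639.80 ÷ €10,098,739.80 = 1.7434; DFL = €10,098,739.80 ÷ €4,092,039.80 = 2.4679.
Combined leverage = 1.7434 × 2.4679 = 4.3025.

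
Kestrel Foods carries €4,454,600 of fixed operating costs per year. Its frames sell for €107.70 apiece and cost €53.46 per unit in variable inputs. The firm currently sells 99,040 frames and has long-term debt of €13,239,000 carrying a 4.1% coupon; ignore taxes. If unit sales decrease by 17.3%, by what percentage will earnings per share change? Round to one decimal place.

Total contribution margin = 99,040 × €54.24 = €5,371,929.60.
EBIT = €5,371,929.60 − €4,454,600 = €917,329.60.
After interest of €542,799.00, pre-tax earnings = €374,530.60.
DCL = total CM / (EBIT − I) = €5,371,929.60 / €374,530.60 = 14.3431.
EPS therefore changes by 14.3431 × (-17.3%) = -248.1%.

-248.1%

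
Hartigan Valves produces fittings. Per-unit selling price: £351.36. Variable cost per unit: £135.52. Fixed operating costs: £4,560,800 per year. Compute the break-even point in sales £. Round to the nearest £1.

£7,424,401

CM per unit = £351.36 − £135.52 = £215.84; CM ratio = £215.84 / £351.36 = 0.6143.
Break-even sales = FC ÷ CM ratio = £4,560,800 × £351.36 / £215.84 = £7,424,401.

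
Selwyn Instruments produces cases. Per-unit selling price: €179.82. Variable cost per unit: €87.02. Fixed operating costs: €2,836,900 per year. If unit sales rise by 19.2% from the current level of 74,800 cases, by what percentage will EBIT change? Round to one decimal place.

At 74,800 units, contribution = 74,800 × €92.80 = €6,941,440.00.
Subtracting fixed costs: EBIT = €6,941,440.00 − €2,836,900 = €4,104,540.00.
DOL = contribution ÷ EBIT = €6,941,440.00 ÷ €4,104,540.00 = 1.6912.
So EBIT moves 1.6912 × (+19.2%) = +32.5%.

+32.5%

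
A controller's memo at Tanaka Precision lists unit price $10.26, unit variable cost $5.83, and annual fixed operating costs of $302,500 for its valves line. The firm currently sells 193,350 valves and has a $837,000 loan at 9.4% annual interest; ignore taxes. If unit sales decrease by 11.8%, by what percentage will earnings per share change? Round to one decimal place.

-21.3%

Contribution at this volume is 193,350 × $4.43 = $856,540.50.
Operating income = contribution − fixed costs = $856,540.50 − $302,500 = $554,040.50.
Interest = $78,678.00, so EBIT − I = $475,362.50.
DCL = total CM / (EBIT − I) = $856,540.50 / $475,362.50 = 1.8019.
EPS therefore changes by 1.8019 × (-11.8%) = -21.3%.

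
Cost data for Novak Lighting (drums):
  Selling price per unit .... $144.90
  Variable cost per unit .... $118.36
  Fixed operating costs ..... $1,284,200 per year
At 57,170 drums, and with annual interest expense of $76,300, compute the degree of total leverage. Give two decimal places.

9.68

Contribution at this volume is 57,170 × $26.54 = $1,517,291.80.
Operating income = contribution − fixed costs = $1,517,291.80 − $1,284,200 = $233,091.80. Interest = $76,300.00, so EBIT − I = $156,791.80.
DCL = contribution ÷ (EBIT − I) = $1,517,291.80 ÷ $156,791.80 = 9.6771.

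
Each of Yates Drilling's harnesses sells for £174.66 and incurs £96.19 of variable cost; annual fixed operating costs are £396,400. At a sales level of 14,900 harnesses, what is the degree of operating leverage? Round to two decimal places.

1.51

At 14,900 units, contribution = 14,900 × £78.47 = £1,169,203.00.
EBIT = £1,169,203.00 − £396,400 = £772,803.00.
So DOL = total CM / EBIT = £1,169,203.00 / £772,803.00 = 1.5129.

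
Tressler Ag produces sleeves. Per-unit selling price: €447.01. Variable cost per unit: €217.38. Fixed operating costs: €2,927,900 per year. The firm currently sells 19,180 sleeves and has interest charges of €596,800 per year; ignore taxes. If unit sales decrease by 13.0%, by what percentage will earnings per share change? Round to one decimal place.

-65.1%

Contribution at this volume is 19,180 × €229.63 = €4,404,303.40.
EBIT = €4,404,303.40 − €2,927,900 = €1,476,403.40.
After interest of €596,800.00, pre-tax earnings = €879,603.40.
DCL = total CM / (EBIT − I) = €4,404,303.40 / €879,603.40 = 5.0071.
EPS therefore changes by 5.0071 × (-13.0%) = -65.1%.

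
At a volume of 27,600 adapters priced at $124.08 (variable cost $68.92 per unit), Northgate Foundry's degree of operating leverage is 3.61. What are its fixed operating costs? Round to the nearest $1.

Total contribution margin = 27,600 × $55.16 = $1,522,416.00.
Since DOL = CM ÷ EBIT, EBIT = $1,522,416.00 ÷ 3.61 = $421,721.88.
And FC = contribution − EBIT = $1,522,416.00 − $421,721.88 = $1,100,694.

$1,100,694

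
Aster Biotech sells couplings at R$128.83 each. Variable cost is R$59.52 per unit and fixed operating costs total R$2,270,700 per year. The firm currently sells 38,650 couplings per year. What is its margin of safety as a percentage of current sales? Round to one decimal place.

15.2%

Each unit contributes R$128.83 − R$59.52 = R$69.31. Break-even units = R$2,270,700 ÷ R$69.31 = 32,761.51; break-even revenue = 32,761.51 × R$128.83 = R$4,220,664.85.
Current sales = 38,650 × R$128.83 = R$4,979,279.50.
Margin of safety = (R$4,979,279.50 − R$4,220,664.85) ÷ R$4,979,279.50 = 15.2%.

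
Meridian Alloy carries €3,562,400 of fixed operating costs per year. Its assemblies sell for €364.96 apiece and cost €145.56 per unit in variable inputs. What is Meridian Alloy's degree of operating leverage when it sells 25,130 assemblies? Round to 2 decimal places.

2.83

At 25,130 units, contribution = 25,130 × €219.40 = €5,513,522.00.
Subtracting fixed costs: EBIT = €5,513,522.00 − €3,562,400 = €1,951,122.00.
DOL = contribution ÷ EBIT = €5,513,522.00 ÷ €1,951,122.00 = 2.8258.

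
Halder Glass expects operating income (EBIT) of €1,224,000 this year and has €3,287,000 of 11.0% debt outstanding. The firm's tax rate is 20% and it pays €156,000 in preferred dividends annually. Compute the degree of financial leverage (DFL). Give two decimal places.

1.83

Interest = €361,570.00.
Preferred dividends grossed up pre-tax: €156,000 / (1 − 0.20) = €195,000.00.
DFL = EBIT ÷ [EBIT − I − D_p/(1−t)] = €1,224,000 ÷ [€1,224,000 − €361,570.00 − €195,000.00] = €1,224,000 ÷ €667,430.00 = 1.8339.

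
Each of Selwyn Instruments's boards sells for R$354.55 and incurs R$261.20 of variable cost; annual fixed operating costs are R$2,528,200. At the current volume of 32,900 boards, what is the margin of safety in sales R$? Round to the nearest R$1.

R$2,062,410

Contribution margin per unit = R$354.55 − R$261.20 = R$93.35. Break-even units = R$2,528,200 ÷ R$93.35 = 27,083.02; break-even revenue = 27,083.02 × R$354.55 = R$9,602,285.06.
Current sales = 32,900 × R$354.55 = R$11,664,695.00.
Margin of safety = R$11,664,695.00 − R$9,602,285.06 = R$2,062,410.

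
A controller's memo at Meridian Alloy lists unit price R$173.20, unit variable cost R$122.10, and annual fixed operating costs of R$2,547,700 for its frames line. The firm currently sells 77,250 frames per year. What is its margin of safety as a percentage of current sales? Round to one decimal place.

Contribution margin per unit = R$173.20 − R$122.10 = R$51.10. Break-even units = R$2,547,700 ÷ R$51.10 = 49,857.14; break-even revenue = 49,857.14 × R$173.20 = R$8,635,257.14.
Current sales = 77,250 × R$173.20 = R$13,379,700.00.
Margin of safety = (R$13,379,700.00 − R$8,635,257.14) ÷ R$13,379,700.00 = 35.5%.

35.5%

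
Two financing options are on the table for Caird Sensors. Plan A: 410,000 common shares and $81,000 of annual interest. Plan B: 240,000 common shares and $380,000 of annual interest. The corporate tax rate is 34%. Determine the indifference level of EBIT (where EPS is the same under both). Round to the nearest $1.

At indifference, (EBIT − 81,000)(1 − t)/410,000 = (EBIT − 380,000)(1 − t)/240,000.
The (1 − t) factor cancels: (EBIT − 81,000) × 240,000 = (EBIT − 380,000) × 410,000.
EBIT × (410,000 − 240,000) = 380,000 × 410,000 − 81,000 × 240,000 = 136,360,000,000, so EBIT = 136,360,000,000 ÷ 170,000 = 802,117.65.

$802,118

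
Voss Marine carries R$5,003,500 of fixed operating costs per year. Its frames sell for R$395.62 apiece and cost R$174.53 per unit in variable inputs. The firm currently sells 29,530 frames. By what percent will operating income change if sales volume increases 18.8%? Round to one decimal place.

Total contribution margin = 29,530 × R$221.09 = R$6,528,787.70.
EBIT = R$6,528,787.70 − R$5,003,500 = R$1,525,287.70.
So DOL = total CM / EBIT = R$6,528,787.70 / R$1,525,287.70 = 4.2804.
Operating income changes by 4.2804 × +18.8% = +80.5%.

+80.5%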